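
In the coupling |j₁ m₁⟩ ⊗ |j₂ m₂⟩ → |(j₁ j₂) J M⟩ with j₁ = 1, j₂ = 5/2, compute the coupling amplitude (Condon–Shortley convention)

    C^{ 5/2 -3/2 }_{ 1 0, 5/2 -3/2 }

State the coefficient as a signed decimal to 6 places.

+√(9/35) ≈ +0.507093

√[6·1!1!4!/7! · 1!1!1!4!1!4!] = √(576/35)
  +(−1)^0/∏(0,1,1,1,0,3)! = 1/6  (running 1/6)
  +(−1)^1/∏(1,0,0,0,1,4)! = -1/24  (running 1/8)
⟨..|..⟩ = √(576/35)·(1/8) = +0.507093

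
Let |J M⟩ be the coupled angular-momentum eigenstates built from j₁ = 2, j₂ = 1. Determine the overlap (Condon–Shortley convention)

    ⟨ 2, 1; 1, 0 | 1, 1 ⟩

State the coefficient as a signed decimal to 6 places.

-0.547723

triangle: 2!·2!·0!/5! = 4/120
(j±m)!: 3!·1!·1!·1!·2!·0! = 12
prefactor² = (2J+1)·Δ·N² = 6/5
  k=1: −1/(1!·1!·0!·0!·2!·0!) = -1/2
Σ = -1/2  ⇒  CG² = 6/5·(-1/2)² = 3/10
CG = −√(3/10) = -0.547723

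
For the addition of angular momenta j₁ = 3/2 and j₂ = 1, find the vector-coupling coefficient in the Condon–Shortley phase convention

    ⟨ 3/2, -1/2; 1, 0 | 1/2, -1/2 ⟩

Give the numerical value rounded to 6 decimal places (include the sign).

-0.577350  (= −√(1/3))

√[2·2!1!0!/4! · 1!2!1!1!0!1!] = √(1/3)
  +(−1)^1/∏(1,1,1,0,0,0)! = -1  (running -1)
⟨..|..⟩ = √(1/3)·(-1) = -0.577350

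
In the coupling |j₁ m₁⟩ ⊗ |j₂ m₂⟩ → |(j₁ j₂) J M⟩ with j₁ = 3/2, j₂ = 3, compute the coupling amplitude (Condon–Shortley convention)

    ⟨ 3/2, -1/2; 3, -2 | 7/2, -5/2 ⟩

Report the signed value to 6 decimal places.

triangle: 1!·2!·5!/9! = 240/362880
(j±m)!: 1!·2!·1!·5!·1!·6! = 172800
prefactor² = (2J+1)·Δ·N² = 6400/7
  k=0: +1/(0!·1!·2!·1!·0!·4!) = 1/48
  k=1: −1/(1!·0!·1!·0!·1!·5!) = -1/120
Σ = 1/80  ⇒  CG² = 6400/7·1/80² = 1/7
CG = +√(1/7) = +0.377964

+0.377964  (= +√(1/7))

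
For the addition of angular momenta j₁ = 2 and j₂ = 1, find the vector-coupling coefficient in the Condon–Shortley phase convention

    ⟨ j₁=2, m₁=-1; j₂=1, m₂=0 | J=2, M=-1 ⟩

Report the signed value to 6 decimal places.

−√(1/6) ≈ -0.408248

j₁+j₂−J=1  J+j₁−j₂=3  J−j₁+j₂=1  j₁+j₂+J+1=6
(j₁±m₁, j₂±m₂, J±M) = (1,3,1,1,1,3)
P² = 3/2
sum k=0..1:
  [0] +1/6 = 1/6
  [1] −1/2 = -1/2
S = -1/3
C² = P²·S² = 1/6 ; C = -0.408248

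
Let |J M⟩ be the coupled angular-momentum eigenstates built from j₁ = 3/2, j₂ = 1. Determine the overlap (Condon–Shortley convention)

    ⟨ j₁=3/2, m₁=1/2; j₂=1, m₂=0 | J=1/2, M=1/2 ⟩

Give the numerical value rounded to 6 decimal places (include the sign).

−√(1/3) ≈ -0.577350

j₁+j₂−J=2  J+j₁−j₂=1  J−j₁+j₂=0  j₁+j₂+J+1=4
(j₁±m₁, j₂±m₂, J±M) = (2,1,1,1,1,0)
P² = 1/3
sum k=1..1:
  [1] −1/1 = -1
S = -1
C² = P²·S² = 1/3 ; C = -0.577350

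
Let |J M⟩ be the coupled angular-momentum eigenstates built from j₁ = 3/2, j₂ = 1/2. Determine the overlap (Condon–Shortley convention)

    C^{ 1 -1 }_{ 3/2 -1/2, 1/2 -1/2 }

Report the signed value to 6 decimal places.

+√(1/4) = +0.500000

j₁+j₂−J=1  J+j₁−j₂=2  J−j₁+j₂=0  j₁+j₂+J+1=4
(j₁±m₁, j₂±m₂, J±M) = (1,2,0,1,0,2)
P² = 1
sum k=0..0:
  [0] +1/2 = 1/2
S = 1/2
C² = P²·S² = 1/4 ; C = +0.500000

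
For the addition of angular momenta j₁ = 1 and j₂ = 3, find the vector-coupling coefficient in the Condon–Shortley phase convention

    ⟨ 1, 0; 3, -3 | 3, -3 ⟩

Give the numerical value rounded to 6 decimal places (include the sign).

+0.866025

j₁+j₂−J=1  J+j₁−j₂=1  J−j₁+j₂=5  j₁+j₂+J+1=8
(j₁±m₁, j₂±m₂, J±M) = (1,1,0,6,0,6)
P² = 10800
sum k=0..0:
  [0] +1/120 = 1/120
S = 1/120
C² = P²·S² = 3/4 ; C = +0.866025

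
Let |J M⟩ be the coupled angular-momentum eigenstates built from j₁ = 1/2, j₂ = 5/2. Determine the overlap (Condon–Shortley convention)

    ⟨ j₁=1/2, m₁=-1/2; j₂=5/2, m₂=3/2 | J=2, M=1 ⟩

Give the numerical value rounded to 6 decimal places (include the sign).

j₁+j₂−J=1  J+j₁−j₂=0  J−j₁+j₂=4  j₁+j₂+J+1=6
(j₁±m₁, j₂±m₂, J±M) = (0,1,4,1,3,1)
P² = 24
sum k=1..1:
  [1] −1/6 = -1/6
S = -1/6
C² = P²·S² = 2/3 ; C = -0.816497

−√(2/3) = -0.816497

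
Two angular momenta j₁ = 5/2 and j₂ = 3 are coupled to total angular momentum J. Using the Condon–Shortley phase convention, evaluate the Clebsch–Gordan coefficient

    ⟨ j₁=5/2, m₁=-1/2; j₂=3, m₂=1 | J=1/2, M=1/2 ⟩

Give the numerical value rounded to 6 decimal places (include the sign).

√[2·5!0!1!/7! · 2!3!4!2!1!0!] = √(192/7)
  +(−1)^3/∏(3,2,0,1,0,0)! = -1/12  (running -1/12)
⟨..|..⟩ = √(192/7)·(-1/12) = -0.436436

-0.436436  (= −√(4/21))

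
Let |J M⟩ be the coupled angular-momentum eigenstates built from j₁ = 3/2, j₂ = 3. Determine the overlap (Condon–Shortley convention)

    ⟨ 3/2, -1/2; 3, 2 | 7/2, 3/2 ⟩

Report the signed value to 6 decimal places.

−√(3/7) ≈ -0.654654

√[8·1!2!5!/9! · 1!2!5!1!5!2!] = √(6400/21)
  +(−1)^0/∏(0,1,2,5,0,0)! = 1/240  (running 1/240)
  +(−1)^1/∏(1,0,1,4,1,1)! = -1/24  (running -3/80)
⟨..|..⟩ = √(6400/21)·(-3/80) = -0.654654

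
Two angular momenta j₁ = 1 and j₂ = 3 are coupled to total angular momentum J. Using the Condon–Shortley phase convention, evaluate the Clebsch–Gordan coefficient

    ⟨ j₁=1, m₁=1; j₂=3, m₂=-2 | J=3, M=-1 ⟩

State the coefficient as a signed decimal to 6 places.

√[7·1!1!5!/8! · 2!0!1!5!2!4!] = √(240)
  +(−1)^0/∏(0,1,0,1,1,4)! = 1/24  (running 1/24)
⟨..|..⟩ = √(240)·(1/24) = +0.645497

+√(5/12) ≈ +0.645497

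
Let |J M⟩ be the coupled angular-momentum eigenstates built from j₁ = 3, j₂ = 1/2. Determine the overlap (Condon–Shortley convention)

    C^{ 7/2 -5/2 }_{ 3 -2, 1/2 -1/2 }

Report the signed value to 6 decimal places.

+√(6/7) ≈ +0.925820

j₁+j₂−J=0  J+j₁−j₂=6  J−j₁+j₂=1  j₁+j₂+J+1=8
(j₁±m₁, j₂±m₂, J±M) = (1,5,0,1,1,6)
P² = 86400/7
sum k=0..0:
  [0] +1/120 = 1/120
S = 1/120
C² = P²·S² = 6/7 ; C = +0.925820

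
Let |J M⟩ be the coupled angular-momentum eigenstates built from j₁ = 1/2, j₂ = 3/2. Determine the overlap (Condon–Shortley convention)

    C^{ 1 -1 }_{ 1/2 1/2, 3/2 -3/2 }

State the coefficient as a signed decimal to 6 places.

triangle: 1!×0!×2!/4! = 2/24
(j±m)!: 1!×0!×0!×3!×0!×2! = 12
prefactor² = (2J+1)×Δ×N² = 3
  k=0: +1/(0!×1!×0!×0!×0!×2!) = 1/2
Σ = 1/2  ⇒  CG² = 3×1/2² = 3/4
CG = +√(3/4) = +0.866025

+0.866025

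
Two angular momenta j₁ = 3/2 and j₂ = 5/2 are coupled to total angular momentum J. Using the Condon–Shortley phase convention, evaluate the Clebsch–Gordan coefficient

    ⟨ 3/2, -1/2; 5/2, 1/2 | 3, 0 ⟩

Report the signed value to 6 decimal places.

−√(1/5) ≈ -0.447214

j₁+j₂−J=1  J+j₁−j₂=2  J−j₁+j₂=4  j₁+j₂+J+1=8
(j₁±m₁, j₂±m₂, J±M) = (1,2,3,2,3,3)
P² = 36/5
sum k=0..1:
  [0] +1/12 = 1/12
  [1] −1/4 = -1/4
S = -1/6
C² = P²·S² = 1/5 ; C = -0.447214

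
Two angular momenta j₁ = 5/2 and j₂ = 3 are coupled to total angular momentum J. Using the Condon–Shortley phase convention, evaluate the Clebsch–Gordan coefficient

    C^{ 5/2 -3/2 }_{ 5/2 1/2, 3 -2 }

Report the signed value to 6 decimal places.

−√(1/14) = -0.267261

√[6·3!2!3!/9! · 3!2!1!5!1!4!] = √(288/7)
  +(−1)^0/∏(0,3,2,1,0,2)! = 1/24  (running 1/24)
  +(−1)^1/∏(1,2,1,0,1,3)! = -1/12  (running -1/24)
⟨..|..⟩ = √(288/7)·(-1/24) = -0.267261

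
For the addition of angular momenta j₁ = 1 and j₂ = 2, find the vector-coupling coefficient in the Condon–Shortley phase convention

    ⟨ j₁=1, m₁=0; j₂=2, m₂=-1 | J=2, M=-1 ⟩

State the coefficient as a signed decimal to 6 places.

j₁+j₂−J=1  J+j₁−j₂=1  J−j₁+j₂=3  j₁+j₂+J+1=6
(j₁±m₁, j₂±m₂, J±M) = (1,1,1,3,1,3)
P² = 3/2
sum k=0..1:
  [0] +1/2 = 1/2
  [1] −1/6 = -1/6
S = 1/3
C² = P²·S² = 1/6 ; C = +0.408248

+√(1/6) = +0.408248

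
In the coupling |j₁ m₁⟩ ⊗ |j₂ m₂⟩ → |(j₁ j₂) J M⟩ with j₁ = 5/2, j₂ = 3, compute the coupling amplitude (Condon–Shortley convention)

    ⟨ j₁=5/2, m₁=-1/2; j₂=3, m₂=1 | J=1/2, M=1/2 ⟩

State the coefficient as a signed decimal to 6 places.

triangle: 5!×0!×1!/7! = 120/5040
(j±m)!: 2!×3!×4!×2!×1!×0! = 576
prefactor² = (2J+1)×Δ×N² = 192/7
  k=3: −1/(3!×2!×0!×1!×0!×0!) = -1/12
Σ = -1/12  ⇒  CG² = 192/7×(-1/12)² = 4/21
CG = −√(4/21) = -0.436436

−√(4/21) = -0.436436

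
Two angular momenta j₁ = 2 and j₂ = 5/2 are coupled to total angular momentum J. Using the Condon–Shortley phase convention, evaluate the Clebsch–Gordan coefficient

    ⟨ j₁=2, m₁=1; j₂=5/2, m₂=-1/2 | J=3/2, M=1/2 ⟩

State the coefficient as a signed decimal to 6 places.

-0.487950  (= −√(5/21))

j₁+j₂−J=3  J+j₁−j₂=1  J−j₁+j₂=2  j₁+j₂+J+1=7
(j₁±m₁, j₂±m₂, J±M) = (3,1,2,3,2,1)
P² = 48/35
sum k=0..1:
  [0] +1/12 = 1/12
  [1] −1/2 = -1/2
S = -5/12
C² = P²·S² = 5/21 ; C = -0.487950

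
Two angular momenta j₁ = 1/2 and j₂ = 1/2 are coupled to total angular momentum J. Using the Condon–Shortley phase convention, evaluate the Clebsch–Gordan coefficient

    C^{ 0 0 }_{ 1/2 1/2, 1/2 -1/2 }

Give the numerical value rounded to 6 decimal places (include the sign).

+√(1/2) = +0.707107

triangle: 1!·0!·0!/2! = 1/2
(j±m)!: 1!·0!·0!·1!·0!·0! = 1
prefactor² = (2J+1)·Δ·N² = 1/2
  k=0: +1/(0!·1!·0!·0!·0!·0!) = 1
Σ = 1  ⇒  CG² = 1/2·1² = 1/2
CG = +√(1/2) = +0.707107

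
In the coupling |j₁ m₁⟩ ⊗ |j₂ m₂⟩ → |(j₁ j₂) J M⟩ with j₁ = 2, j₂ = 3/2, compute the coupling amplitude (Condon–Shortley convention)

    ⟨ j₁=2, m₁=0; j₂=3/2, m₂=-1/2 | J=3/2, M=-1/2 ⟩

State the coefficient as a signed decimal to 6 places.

triangle: 2!·2!·1!/6! = 4/720
(j±m)!: 2!·2!·1!·2!·1!·2! = 16
prefactor² = (2J+1)·Δ·N² = 16/45
  k=0: +1/(0!·2!·2!·1!·0!·0!) = 1/4
  k=1: −1/(1!·1!·1!·0!·1!·1!) = -1
Σ = -3/4  ⇒  CG² = 16/45·(-3/4)² = 1/5
CG = −√(1/5) = -0.447214

−√(1/5) = -0.447214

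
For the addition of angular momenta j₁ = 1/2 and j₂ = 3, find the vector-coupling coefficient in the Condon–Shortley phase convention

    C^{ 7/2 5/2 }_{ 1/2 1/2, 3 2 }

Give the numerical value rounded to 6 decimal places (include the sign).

+0.925820  (= +√(6/7))

triangle: 0!·1!·6!/8! = 720/40320
(j±m)!: 1!·0!·5!·1!·6!·1! = 86400
prefactor² = (2J+1)·Δ·N² = 86400/7
  k=0: +1/(0!·0!·0!·5!·1!·1!) = 1/120
Σ = 1/120  ⇒  CG² = 86400/7·1/120² = 6/7
CG = +√(6/7) = +0.925820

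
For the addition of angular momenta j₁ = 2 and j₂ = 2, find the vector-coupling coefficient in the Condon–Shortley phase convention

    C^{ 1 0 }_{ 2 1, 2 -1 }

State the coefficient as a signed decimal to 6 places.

-0.316228  (= −√(1/10))

triangle: 3!*1!*1!/6! = 6/720
(j±m)!: 3!*1!*1!*3!*1!*1! = 36
prefactor² = (2J+1)*Δ*N² = 9/10
  k=0: +1/(0!*3!*1!*1!*0!*0!) = 1/6
  k=1: −1/(1!*2!*0!*0!*1!*1!) = -1/2
Σ = -1/3  ⇒  CG² = 9/10*(-1/3)² = 1/10
CG = −√(1/10) = -0.316228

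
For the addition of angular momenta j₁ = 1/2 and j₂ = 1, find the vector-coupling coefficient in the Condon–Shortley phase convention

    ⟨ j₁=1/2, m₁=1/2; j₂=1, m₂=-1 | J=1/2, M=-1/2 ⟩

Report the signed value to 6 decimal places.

√[2·1!0!1!/3! · 1!0!0!2!0!1!] = √(2/3)
  +(−1)^0/∏(0,1,0,0,0,1)! = 1  (running 1)
⟨..|..⟩ = √(2/3)·(1) = +0.816497

+√(2/3) ≈ +0.816497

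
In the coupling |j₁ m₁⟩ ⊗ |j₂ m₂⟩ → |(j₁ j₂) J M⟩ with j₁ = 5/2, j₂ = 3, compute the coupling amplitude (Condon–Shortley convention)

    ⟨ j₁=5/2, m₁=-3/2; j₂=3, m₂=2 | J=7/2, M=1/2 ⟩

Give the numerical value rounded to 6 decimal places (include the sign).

+0.563436  (= +√(20/63))

triangle: 2!·3!·4!/10! = 288/3628800
(j±m)!: 1!·4!·5!·1!·4!·3! = 414720
prefactor² = (2J+1)·Δ·N² = 9216/35
  k=1: −1/(1!·1!·3!·4!·0!·0!) = -1/144
  k=2: +1/(2!·0!·2!·3!·1!·1!) = 1/24
Σ = 5/144  ⇒  CG² = 9216/35·5/144² = 20/63
CG = +√(20/63) = +0.563436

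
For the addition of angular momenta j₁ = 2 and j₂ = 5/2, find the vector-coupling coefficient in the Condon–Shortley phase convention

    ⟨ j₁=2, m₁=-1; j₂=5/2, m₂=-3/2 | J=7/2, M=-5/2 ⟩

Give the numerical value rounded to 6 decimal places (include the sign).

√[8·1!3!4!/9! · 1!3!1!4!1!6!] = √(2304/7)
  +(−1)^0/∏(0,1,3,1,0,3)! = 1/36  (running 1/36)
  +(−1)^1/∏(1,0,2,0,1,4)! = -1/48  (running 1/144)
⟨..|..⟩ = √(2304/7)·(1/144) = +0.125988

+√(1/63) = +0.125988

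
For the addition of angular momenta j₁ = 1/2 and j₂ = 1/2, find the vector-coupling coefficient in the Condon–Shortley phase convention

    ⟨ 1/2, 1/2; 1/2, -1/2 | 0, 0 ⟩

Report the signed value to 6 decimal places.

j₁+j₂−J=1  J+j₁−j₂=0  J−j₁+j₂=0  j₁+j₂+J+1=2
(j₁±m₁, j₂±m₂, J±M) = (1,0,0,1,0,0)
P² = 1/2
sum k=0..0:
  [0] +1/1 = 1
S = 1
C² = P²·S² = 1/2 ; C = +0.707107

+√(1/2) = +0.707107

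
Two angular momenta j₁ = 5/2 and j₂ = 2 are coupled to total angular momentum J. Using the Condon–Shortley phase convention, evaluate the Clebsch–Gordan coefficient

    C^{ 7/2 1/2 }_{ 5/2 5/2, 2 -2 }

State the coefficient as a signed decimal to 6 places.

+√(4/63) = +0.251976

triangle: 1!*4!*3!/9! = 144/362880
(j±m)!: 5!*0!*0!*4!*4!*3! = 414720
prefactor² = (2J+1)*Δ*N² = 9216/7
  k=0: +1/(0!*1!*0!*0!*4!*3!) = 1/144
Σ = 1/144  ⇒  CG² = 9216/7*1/144² = 4/63
CG = +√(4/63) = +0.251976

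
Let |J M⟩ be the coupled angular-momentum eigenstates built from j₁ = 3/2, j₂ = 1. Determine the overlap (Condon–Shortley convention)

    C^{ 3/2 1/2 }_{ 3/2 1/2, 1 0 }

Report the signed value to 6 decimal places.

j₁+j₂−J=1  J+j₁−j₂=2  J−j₁+j₂=1  j₁+j₂+J+1=5
(j₁±m₁, j₂±m₂, J±M) = (2,1,1,1,2,1)
P² = 4/15
sum k=0..1:
  [0] +1/1 = 1
  [1] −1/2 = -1/2
S = 1/2
C² = P²·S² = 1/15 ; C = +0.258199

+√(1/15) = +0.258199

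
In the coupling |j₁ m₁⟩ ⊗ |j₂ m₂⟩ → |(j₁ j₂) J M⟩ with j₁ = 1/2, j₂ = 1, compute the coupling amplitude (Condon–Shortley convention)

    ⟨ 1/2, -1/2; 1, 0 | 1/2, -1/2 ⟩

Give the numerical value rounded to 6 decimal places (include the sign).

j₁+j₂−J=1  J+j₁−j₂=0  J−j₁+j₂=1  j₁+j₂+J+1=3
(j₁±m₁, j₂±m₂, J±M) = (0,1,1,1,0,1)
P² = 1/3
sum k=1..1:
  [1] −1/1 = -1
S = -1
C² = P²·S² = 1/3 ; C = -0.577350

-0.577350  (= −√(1/3))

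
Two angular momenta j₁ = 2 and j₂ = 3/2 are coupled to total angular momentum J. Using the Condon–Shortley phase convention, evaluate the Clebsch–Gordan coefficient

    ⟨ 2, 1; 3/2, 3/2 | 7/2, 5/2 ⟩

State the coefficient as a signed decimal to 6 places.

+√(4/7) ≈ +0.755929

√[8·0!4!3!/8! · 3!1!3!0!6!1!] = √(5184/7)
  +(−1)^0/∏(0,0,1,3,3,0)! = 1/36  (running 1/36)
⟨..|..⟩ = √(5184/7)·(1/36) = +0.755929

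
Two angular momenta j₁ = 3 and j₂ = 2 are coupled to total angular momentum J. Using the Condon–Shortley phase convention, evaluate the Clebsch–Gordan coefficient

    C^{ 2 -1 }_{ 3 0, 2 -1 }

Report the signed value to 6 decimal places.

-0.534522

triangle: 3!·3!·1!/8! = 36/40320
(j±m)!: 3!·3!·1!·3!·1!·3! = 1296
prefactor² = (2J+1)·Δ·N² = 81/14
  k=0: +1/(0!·3!·3!·1!·0!·0!) = 1/36
  k=1: −1/(1!·2!·2!·0!·1!·1!) = -1/4
Σ = -2/9  ⇒  CG² = 81/14·(-2/9)² = 2/7
CG = −√(2/7) = -0.534522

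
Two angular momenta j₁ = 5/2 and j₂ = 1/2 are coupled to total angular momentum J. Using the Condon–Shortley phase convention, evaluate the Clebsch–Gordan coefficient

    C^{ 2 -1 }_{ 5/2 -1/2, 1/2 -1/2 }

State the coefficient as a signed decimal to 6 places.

triangle: 1!×4!×0!/6! = 24/720
(j±m)!: 2!×3!×0!×1!×1!×3! = 72
prefactor² = (2J+1)×Δ×N² = 12
  k=0: +1/(0!×1!×3!×0!×1!×0!) = 1/6
Σ = 1/6  ⇒  CG² = 12×1/6² = 1/3
CG = +√(1/3) = +0.577350

+√(1/3) = +0.577350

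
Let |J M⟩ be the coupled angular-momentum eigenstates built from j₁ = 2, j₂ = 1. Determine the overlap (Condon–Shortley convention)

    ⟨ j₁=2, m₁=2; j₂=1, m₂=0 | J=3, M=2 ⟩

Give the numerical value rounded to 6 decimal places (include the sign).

j₁+j₂−J=0  J+j₁−j₂=4  J−j₁+j₂=2  j₁+j₂+J+1=7
(j₁±m₁, j₂±m₂, J±M) = (4,0,1,1,5,1)
P² = 192
sum k=0..0:
  [0] +1/24 = 1/24
S = 1/24
C² = P²·S² = 1/3 ; C = +0.577350

+√(1/3) = +0.577350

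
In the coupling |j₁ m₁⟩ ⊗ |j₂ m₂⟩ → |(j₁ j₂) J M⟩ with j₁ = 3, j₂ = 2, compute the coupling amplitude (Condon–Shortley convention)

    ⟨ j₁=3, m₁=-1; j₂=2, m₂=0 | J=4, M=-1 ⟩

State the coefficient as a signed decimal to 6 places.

-0.327327

j₁+j₂−J=1  J+j₁−j₂=5  J−j₁+j₂=3  j₁+j₂+J+1=10
(j₁±m₁, j₂±m₂, J±M) = (2,4,2,2,3,5)
P² = 1728/7
sum k=0..1:
  [0] +1/48 = 1/48
  [1] −1/24 = -1/24
S = -1/48
C² = P²·S² = 3/28 ; C = -0.327327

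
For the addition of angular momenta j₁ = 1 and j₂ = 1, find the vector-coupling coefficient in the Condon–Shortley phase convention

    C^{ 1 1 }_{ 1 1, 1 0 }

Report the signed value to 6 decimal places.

j₁+j₂−J=1  J+j₁−j₂=1  J−j₁+j₂=1  j₁+j₂+J+1=4
(j₁±m₁, j₂±m₂, J±M) = (2,0,1,1,2,0)
P² = 1/2
sum k=0..0:
  [0] +1/1 = 1
S = 1
C² = P²·S² = 1/2 ; C = +0.707107

+√(1/2) = +0.707107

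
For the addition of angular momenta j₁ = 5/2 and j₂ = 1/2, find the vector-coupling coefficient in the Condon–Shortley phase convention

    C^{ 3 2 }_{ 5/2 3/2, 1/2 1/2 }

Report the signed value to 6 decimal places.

triangle: 0!·5!·1!/7! = 120/5040
(j±m)!: 4!·1!·1!·0!·5!·1! = 2880
prefactor² = (2J+1)·Δ·N² = 480
  k=0: +1/(0!·0!·1!·1!·4!·0!) = 1/24
Σ = 1/24  ⇒  CG² = 480·1/24² = 5/6
CG = +√(5/6) = +0.912871

+0.912871  (= +√(5/6))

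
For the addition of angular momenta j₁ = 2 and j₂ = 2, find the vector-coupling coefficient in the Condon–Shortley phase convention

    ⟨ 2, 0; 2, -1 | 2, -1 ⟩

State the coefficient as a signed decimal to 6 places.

−√(1/14) ≈ -0.267261

triangle: 2!*2!*2!/7! = 8/5040
(j±m)!: 2!*2!*1!*3!*1!*3! = 144
prefactor² = (2J+1)*Δ*N² = 8/7
  k=0: +1/(0!*2!*2!*1!*0!*1!) = 1/4
  k=1: −1/(1!*1!*1!*0!*1!*2!) = -1/2
Σ = -1/4  ⇒  CG² = 8/7*(-1/4)² = 1/14
CG = −√(1/14) = -0.267261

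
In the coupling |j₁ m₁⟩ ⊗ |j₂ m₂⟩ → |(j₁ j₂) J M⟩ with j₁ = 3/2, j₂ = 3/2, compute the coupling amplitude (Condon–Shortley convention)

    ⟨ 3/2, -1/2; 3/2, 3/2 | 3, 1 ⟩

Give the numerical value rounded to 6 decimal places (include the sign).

+√(1/5) ≈ +0.447214

j₁+j₂−J=0  J+j₁−j₂=3  J−j₁+j₂=3  j₁+j₂+J+1=7
(j₁±m₁, j₂±m₂, J±M) = (1,2,3,0,4,2)
P² = 144/5
sum k=0..0:
  [0] +1/12 = 1/12
S = 1/12
C² = P²·S² = 1/5 ; C = +0.447214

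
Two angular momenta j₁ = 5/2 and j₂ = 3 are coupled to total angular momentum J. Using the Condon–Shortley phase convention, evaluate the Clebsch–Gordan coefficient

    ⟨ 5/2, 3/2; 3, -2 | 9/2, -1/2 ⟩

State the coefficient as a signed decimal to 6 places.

j₁+j₂−J=1  J+j₁−j₂=4  J−j₁+j₂=5  j₁+j₂+J+1=11
(j₁±m₁, j₂±m₂, J±M) = (4,1,1,5,4,5)
P² = 460800/77
sum k=0..1:
  [0] +1/144 = 1/144
  [1] −1/2880 = -1/2880
S = 19/2880
C² = P²·S² = 361/1386 ; C = +0.510355

+√(361/1386) ≈ +0.510355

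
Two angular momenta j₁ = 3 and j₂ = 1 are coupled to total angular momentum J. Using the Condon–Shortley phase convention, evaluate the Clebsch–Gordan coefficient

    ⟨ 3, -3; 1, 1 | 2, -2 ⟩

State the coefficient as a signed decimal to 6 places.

+0.845154

√[5·2!4!0!/7! · 0!6!2!0!0!4!] = √(11520/7)
  +(−1)^2/∏(2,0,4,0,0,0)! = 1/48  (running 1/48)
⟨..|..⟩ = √(11520/7)·(1/48) = +0.845154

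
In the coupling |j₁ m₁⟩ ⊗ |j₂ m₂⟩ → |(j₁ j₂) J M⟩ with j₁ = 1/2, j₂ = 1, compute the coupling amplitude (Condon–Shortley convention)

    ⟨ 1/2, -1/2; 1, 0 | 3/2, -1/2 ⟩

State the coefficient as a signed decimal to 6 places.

√[4·0!1!2!/4! · 0!1!1!1!1!2!] = √(2/3)
  +(−1)^0/∏(0,0,1,1,0,1)! = 1  (running 1)
⟨..|..⟩ = √(2/3)·(1) = +0.816497

+√(2/3) ≈ +0.816497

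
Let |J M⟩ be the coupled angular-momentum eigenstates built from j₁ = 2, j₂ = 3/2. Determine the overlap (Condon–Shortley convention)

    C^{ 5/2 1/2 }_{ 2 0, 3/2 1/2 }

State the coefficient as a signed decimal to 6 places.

-0.292770  (= −√(3/35))

√[6·1!3!2!/7! · 2!2!2!1!3!2!] = √(48/35)
  +(−1)^0/∏(0,1,2,2,1,0)! = 1/4  (running 1/4)
  +(−1)^1/∏(1,0,1,1,2,1)! = -1/2  (running -1/4)
⟨..|..⟩ = √(48/35)·(-1/4) = -0.292770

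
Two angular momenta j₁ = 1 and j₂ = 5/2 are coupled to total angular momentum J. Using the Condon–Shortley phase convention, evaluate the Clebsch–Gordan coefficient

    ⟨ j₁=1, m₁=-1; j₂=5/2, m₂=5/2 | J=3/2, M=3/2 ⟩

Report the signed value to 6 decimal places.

triangle: 2!×0!×3!/6! = 12/720
(j±m)!: 0!×2!×5!×0!×3!×0! = 1440
prefactor² = (2J+1)×Δ×N² = 96
  k=2: +1/(2!×0!×0!×3!×0!×0!) = 1/12
Σ = 1/12  ⇒  CG² = 96×1/12² = 2/3
CG = +√(2/3) = +0.816497

+√(2/3) = +0.816497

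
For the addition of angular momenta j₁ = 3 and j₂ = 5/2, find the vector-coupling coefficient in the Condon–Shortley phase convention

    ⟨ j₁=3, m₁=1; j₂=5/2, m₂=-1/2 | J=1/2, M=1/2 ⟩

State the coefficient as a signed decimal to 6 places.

j₁+j₂−J=5  J+j₁−j₂=1  J−j₁+j₂=0  j₁+j₂+J+1=7
(j₁±m₁, j₂±m₂, J±M) = (4,2,2,3,1,0)
P² = 192/7
sum k=2..2:
  [2] +1/12 = 1/12
S = 1/12
C² = P²·S² = 4/21 ; C = +0.436436

+0.436436  (= +√(4/21))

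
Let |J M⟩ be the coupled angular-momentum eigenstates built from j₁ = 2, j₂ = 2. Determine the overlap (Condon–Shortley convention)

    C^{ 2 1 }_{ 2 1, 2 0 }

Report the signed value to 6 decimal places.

−√(1/14) ≈ -0.267261

√[5·2!2!2!/7! · 3!1!2!2!3!1!] = √(8/7)
  +(−1)^0/∏(0,2,1,2,1,0)! = 1/4  (running 1/4)
  +(−1)^1/∏(1,1,0,1,2,1)! = -1/2  (running -1/4)
⟨..|..⟩ = √(8/7)·(-1/4) = -0.267261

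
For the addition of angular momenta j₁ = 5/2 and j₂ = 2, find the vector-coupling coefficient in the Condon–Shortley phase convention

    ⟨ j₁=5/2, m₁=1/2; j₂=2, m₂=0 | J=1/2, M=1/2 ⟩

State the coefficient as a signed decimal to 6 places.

+0.447214  (= +√(1/5))

j₁+j₂−J=4  J+j₁−j₂=1  J−j₁+j₂=0  j₁+j₂+J+1=6
(j₁±m₁, j₂±m₂, J±M) = (3,2,2,2,1,0)
P² = 16/5
sum k=2..2:
  [2] +1/4 = 1/4
S = 1/4
C² = P²·S² = 1/5 ; C = +0.447214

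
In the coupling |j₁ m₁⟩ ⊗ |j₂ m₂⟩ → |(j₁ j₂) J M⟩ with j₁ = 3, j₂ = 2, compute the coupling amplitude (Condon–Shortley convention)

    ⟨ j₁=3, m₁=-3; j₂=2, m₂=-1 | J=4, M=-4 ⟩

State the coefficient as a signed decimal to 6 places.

−√(3/5) ≈ -0.774597

j₁+j₂−J=1  J+j₁−j₂=5  J−j₁+j₂=3  j₁+j₂+J+1=10
(j₁±m₁, j₂±m₂, J±M) = (0,6,1,3,0,8)
P² = 311040
sum k=1..1:
  [1] −1/720 = -1/720
S = -1/720
C² = P²·S² = 3/5 ; C = -0.774597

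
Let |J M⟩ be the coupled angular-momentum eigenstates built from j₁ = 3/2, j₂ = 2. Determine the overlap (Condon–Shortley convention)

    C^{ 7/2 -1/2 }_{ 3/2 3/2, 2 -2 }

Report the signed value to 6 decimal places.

√[8·0!3!4!/8! · 3!0!0!4!3!4!] = √(20736/35)
  +(−1)^0/∏(0,0,0,0,3,4)! = 1/144  (running 1/144)
⟨..|..⟩ = √(20736/35)·(1/144) = +0.169031

+√(1/35) ≈ +0.169031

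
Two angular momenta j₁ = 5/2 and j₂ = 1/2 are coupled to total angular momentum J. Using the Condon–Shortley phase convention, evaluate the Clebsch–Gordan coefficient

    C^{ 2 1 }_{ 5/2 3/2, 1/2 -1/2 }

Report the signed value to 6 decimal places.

triangle: 1!*4!*0!/6! = 24/720
(j±m)!: 4!*1!*0!*1!*3!*1! = 144
prefactor² = (2J+1)*Δ*N² = 24
  k=0: +1/(0!*1!*1!*0!*3!*0!) = 1/6
Σ = 1/6  ⇒  CG² = 24*1/6² = 2/3
CG = +√(2/3) = +0.816497

+0.816497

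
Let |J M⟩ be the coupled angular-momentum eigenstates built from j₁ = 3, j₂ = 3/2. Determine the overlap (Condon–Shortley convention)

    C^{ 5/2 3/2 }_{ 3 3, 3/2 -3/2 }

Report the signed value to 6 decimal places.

+√(9/28) = +0.566947

triangle: 2!×4!×1!/8! = 48/40320
(j±m)!: 6!×0!×0!×3!×4!×1! = 103680
prefactor² = (2J+1)×Δ×N² = 5184/7
  k=0: +1/(0!×2!×0!×0!×4!×1!) = 1/48
Σ = 1/48  ⇒  CG² = 5184/7×1/48² = 9/28
CG = +√(9/28) = +0.566947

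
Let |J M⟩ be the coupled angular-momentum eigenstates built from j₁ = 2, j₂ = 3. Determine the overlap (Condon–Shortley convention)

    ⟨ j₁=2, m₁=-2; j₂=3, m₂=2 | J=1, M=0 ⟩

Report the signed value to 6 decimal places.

+0.377964  (= +√(1/7))

√[3·4!0!2!/7! · 0!4!5!1!1!1!] = √(576/7)
  +(−1)^4/∏(4,0,0,1,0,1)! = 1/24  (running 1/24)
⟨..|..⟩ = √(576/7)·(1/24) = +0.377964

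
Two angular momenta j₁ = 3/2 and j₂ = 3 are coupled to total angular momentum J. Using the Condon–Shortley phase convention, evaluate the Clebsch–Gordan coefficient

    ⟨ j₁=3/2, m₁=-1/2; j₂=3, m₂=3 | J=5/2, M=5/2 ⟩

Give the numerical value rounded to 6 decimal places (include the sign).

√[6·2!1!4!/8! · 1!2!6!0!5!0!] = √(8640/7)
  +(−1)^2/∏(2,0,0,4,1,0)! = 1/48  (running 1/48)
⟨..|..⟩ = √(8640/7)·(1/48) = +0.731925

+√(15/28) = +0.731925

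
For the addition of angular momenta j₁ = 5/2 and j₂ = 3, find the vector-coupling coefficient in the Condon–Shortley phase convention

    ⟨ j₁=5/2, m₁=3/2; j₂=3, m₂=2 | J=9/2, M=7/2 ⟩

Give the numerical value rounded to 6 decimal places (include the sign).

-0.100504  (= −√(1/99))

j₁+j₂−J=1  J+j₁−j₂=4  J−j₁+j₂=5  j₁+j₂+J+1=11
(j₁±m₁, j₂±m₂, J±M) = (4,1,5,1,8,1)
P² = 921600/11
sum k=0..1:
  [0] +1/720 = 1/720
  [1] −1/576 = -1/576
S = -1/2880
C² = P²·S² = 1/99 ; C = -0.100504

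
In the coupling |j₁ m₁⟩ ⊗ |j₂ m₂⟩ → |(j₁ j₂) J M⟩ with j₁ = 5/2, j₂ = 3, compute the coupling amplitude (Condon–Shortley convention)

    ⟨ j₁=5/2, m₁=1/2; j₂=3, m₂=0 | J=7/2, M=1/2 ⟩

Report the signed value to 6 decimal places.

−√(4/21) ≈ -0.436436

triangle: 2!*3!*4!/10! = 288/3628800
(j±m)!: 3!*2!*3!*3!*4!*3! = 62208
prefactor² = (2J+1)*Δ*N² = 6912/175
  k=0: +1/(0!*2!*2!*3!*1!*1!) = 1/24
  k=1: −1/(1!*1!*1!*2!*2!*2!) = -1/8
  k=2: +1/(2!*0!*0!*1!*3!*3!) = 1/72
Σ = -5/72  ⇒  CG² = 6912/175*(-5/72)² = 4/21
CG = −√(4/21) = -0.436436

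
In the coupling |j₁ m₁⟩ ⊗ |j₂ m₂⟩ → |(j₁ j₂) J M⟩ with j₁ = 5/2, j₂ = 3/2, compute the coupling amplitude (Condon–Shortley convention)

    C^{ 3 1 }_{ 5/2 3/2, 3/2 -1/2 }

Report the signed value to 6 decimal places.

triangle: 1!·4!·2!/8! = 48/40320
(j±m)!: 4!·1!·1!·2!·4!·2! = 2304
prefactor² = (2J+1)·Δ·N² = 96/5
  k=0: +1/(0!·1!·1!·1!·3!·1!) = 1/6
  k=1: −1/(1!·0!·0!·0!·4!·2!) = -1/48
Σ = 7/48  ⇒  CG² = 96/5·7/48² = 49/120
CG = +√(49/120) = +0.639010

+0.639010  (= +√(49/120))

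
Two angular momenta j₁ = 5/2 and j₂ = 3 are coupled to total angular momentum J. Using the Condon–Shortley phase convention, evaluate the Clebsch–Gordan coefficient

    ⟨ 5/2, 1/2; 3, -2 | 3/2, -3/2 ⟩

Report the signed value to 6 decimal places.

−√(2/7) ≈ -0.534522

triangle: 4!×1!×2!/8! = 48/40320
(j±m)!: 3!×2!×1!×5!×0!×3! = 8640
prefactor² = (2J+1)×Δ×N² = 288/7
  k=1: −1/(1!×3!×1!×0!×0!×2!) = -1/12
Σ = -1/12  ⇒  CG² = 288/7×(-1/12)² = 2/7
CG = −√(2/7) = -0.534522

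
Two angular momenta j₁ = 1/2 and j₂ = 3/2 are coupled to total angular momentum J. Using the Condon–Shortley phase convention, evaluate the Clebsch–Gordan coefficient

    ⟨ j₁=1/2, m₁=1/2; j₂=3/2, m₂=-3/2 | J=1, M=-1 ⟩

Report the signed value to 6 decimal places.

j₁+j₂−J=1  J+j₁−j₂=0  J−j₁+j₂=2  j₁+j₂+J+1=4
(j₁±m₁, j₂±m₂, J±M) = (1,0,0,3,0,2)
P² = 3
sum k=0..0:
  [0] +1/2 = 1/2
S = 1/2
C² = P²·S² = 3/4 ; C = +0.866025

+0.866025  (= +√(3/4))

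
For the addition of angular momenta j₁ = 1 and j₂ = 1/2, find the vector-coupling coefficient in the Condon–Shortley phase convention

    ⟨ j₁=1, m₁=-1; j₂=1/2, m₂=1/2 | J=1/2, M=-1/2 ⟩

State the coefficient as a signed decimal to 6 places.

triangle: 1!·1!·0!/3! = 1/6
(j±m)!: 0!·2!·1!·0!·0!·1! = 2
prefactor² = (2J+1)·Δ·N² = 2/3
  k=1: −1/(1!·0!·1!·0!·0!·0!) = -1
Σ = -1  ⇒  CG² = 2/3·(-1)² = 2/3
CG = −√(2/3) = -0.816497

-0.816497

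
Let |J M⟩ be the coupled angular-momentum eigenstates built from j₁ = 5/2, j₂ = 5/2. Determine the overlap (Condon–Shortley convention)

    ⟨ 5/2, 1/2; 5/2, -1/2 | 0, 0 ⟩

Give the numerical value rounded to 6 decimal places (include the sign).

+√(1/6) = +0.408248

√[1·5!0!0!/6! · 3!2!2!3!0!0!] = √(24)
  +(−1)^2/∏(2,3,0,0,0,0)! = 1/12  (running 1/12)
⟨..|..⟩ = √(24)·(1/12) = +0.408248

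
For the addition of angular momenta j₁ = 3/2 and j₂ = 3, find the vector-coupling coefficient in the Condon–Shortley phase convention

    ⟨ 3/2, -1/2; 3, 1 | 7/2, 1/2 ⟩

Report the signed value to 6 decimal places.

triangle: 1!·2!·5!/9! = 240/362880
(j±m)!: 1!·2!·4!·2!·4!·3! = 13824
prefactor² = (2J+1)·Δ·N² = 512/7
  k=0: +1/(0!·1!·2!·4!·0!·1!) = 1/48
  k=1: −1/(1!·0!·1!·3!·1!·2!) = -1/12
Σ = -1/16  ⇒  CG² = 512/7·(-1/16)² = 2/7
CG = −√(2/7) = -0.534522

-0.534522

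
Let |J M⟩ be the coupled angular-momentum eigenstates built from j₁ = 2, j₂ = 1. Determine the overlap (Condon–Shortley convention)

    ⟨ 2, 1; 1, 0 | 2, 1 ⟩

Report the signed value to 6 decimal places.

√[5·1!3!1!/6! · 3!1!1!1!3!1!] = √(3/2)
  +(−1)^0/∏(0,1,1,1,2,0)! = 1/2  (running 1/2)
  +(−1)^1/∏(1,0,0,0,3,1)! = -1/6  (running 1/3)
⟨..|..⟩ = √(3/2)·(1/3) = +0.408248

+0.408248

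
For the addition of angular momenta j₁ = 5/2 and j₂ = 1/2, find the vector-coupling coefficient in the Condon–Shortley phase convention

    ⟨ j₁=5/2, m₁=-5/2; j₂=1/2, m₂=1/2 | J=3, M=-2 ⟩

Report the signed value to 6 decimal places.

+√(1/6) ≈ +0.408248

√[7·0!5!1!/7! · 0!5!1!0!1!5!] = √(2400)
  +(−1)^0/∏(0,0,5,1,0,0)! = 1/120  (running 1/120)
⟨..|..⟩ = √(2400)·(1/120) = +0.408248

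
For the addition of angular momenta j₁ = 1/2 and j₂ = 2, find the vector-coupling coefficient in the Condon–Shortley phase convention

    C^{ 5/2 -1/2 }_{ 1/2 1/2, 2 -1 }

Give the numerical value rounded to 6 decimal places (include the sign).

+√(2/5) = +0.632456

triangle: 0!*1!*4!/6! = 24/720
(j±m)!: 1!*0!*1!*3!*2!*3! = 72
prefactor² = (2J+1)*Δ*N² = 72/5
  k=0: +1/(0!*0!*0!*1!*1!*3!) = 1/6
Σ = 1/6  ⇒  CG² = 72/5*1/6² = 2/5
CG = +√(2/5) = +0.632456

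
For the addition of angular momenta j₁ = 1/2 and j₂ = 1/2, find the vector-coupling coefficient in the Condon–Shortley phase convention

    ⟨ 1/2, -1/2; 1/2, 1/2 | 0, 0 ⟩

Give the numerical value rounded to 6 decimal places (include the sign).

-0.707107  (= −√(1/2))

j₁+j₂−J=1  J+j₁−j₂=0  J−j₁+j₂=0  j₁+j₂+J+1=2
(j₁±m₁, j₂±m₂, J±M) = (0,1,1,0,0,0)
P² = 1/2
sum k=1..1:
  [1] −1/1 = -1
S = -1
C² = P²·S² = 1/2 ; C = -0.707107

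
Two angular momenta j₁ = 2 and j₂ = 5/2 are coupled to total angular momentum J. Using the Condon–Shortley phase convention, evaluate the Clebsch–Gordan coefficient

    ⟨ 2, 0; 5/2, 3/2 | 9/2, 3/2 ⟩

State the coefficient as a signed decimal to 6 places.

triangle: 0!·4!·5!/10! = 2880/3628800
(j±m)!: 2!·2!·4!·1!·6!·3! = 414720
prefactor² = (2J+1)·Δ·N² = 23040/7
  k=0: +1/(0!·0!·2!·4!·2!·1!) = 1/96
Σ = 1/96  ⇒  CG² = 23040/7·1/96² = 5/14
CG = +√(5/14) = +0.597614

+0.597614  (= +√(5/14))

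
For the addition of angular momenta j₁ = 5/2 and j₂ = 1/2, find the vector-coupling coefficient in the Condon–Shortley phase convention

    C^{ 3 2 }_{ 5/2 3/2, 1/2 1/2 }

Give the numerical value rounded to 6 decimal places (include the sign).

+√(5/6) ≈ +0.912871

j₁+j₂−J=0  J+j₁−j₂=5  J−j₁+j₂=1  j₁+j₂+J+1=7
(j₁±m₁, j₂±m₂, J±M) = (4,1,1,0,5,1)
P² = 480
sum k=0..0:
  [0] +1/24 = 1/24
S = 1/24
C² = P²·S² = 5/6 ; C = +0.912871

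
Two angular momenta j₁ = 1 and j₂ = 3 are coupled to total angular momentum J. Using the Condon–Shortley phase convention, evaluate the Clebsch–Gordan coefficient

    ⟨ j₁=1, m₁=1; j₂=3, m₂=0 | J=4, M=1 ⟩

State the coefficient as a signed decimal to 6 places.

j₁+j₂−J=0  J+j₁−j₂=2  J−j₁+j₂=6  j₁+j₂+J+1=9
(j₁±m₁, j₂±m₂, J±M) = (2,0,3,3,5,3)
P² = 12960/7
sum k=0..0:
  [0] +1/72 = 1/72
S = 1/72
C² = P²·S² = 5/14 ; C = +0.597614

+√(5/14) = +0.597614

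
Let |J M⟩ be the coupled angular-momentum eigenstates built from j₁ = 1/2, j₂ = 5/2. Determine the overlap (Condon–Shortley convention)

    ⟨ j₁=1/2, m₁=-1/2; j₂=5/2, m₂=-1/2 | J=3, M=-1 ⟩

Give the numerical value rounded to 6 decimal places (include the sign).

triangle: 0!·1!·5!/7! = 120/5040
(j±m)!: 0!·1!·2!·3!·2!·4! = 576
prefactor² = (2J+1)·Δ·N² = 96
  k=0: +1/(0!·0!·1!·2!·0!·3!) = 1/12
Σ = 1/12  ⇒  CG² = 96·1/12² = 2/3
CG = +√(2/3) = +0.816497

+0.816497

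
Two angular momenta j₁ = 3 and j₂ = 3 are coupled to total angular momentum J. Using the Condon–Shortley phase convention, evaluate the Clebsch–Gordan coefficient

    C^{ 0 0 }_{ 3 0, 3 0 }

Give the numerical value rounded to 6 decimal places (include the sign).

j₁+j₂−J=6  J+j₁−j₂=0  J−j₁+j₂=0  j₁+j₂+J+1=7
(j₁±m₁, j₂±m₂, J±M) = (3,3,3,3,0,0)
P² = 1296/7
sum k=3..3:
  [3] −1/36 = -1/36
S = -1/36
C² = P²·S² = 1/7 ; C = -0.377964

−√(1/7) = -0.377964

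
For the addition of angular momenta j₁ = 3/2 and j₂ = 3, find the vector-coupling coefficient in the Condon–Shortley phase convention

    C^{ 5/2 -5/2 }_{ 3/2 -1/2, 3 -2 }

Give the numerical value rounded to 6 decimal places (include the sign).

√[6·2!1!4!/8! · 1!2!1!5!0!5!] = √(1440/7)
  +(−1)^1/∏(1,1,1,0,0,4)! = -1/24  (running -1/24)
⟨..|..⟩ = √(1440/7)·(-1/24) = -0.597614

−√(5/14) = -0.597614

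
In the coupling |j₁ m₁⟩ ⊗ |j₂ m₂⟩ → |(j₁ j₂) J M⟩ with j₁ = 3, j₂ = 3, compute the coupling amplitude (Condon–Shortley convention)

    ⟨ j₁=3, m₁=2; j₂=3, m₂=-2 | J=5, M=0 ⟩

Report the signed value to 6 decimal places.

+0.436436

j₁+j₂−J=1  J+j₁−j₂=5  J−j₁+j₂=5  j₁+j₂+J+1=12
(j₁±m₁, j₂±m₂, J±M) = (5,1,1,5,5,5)
P² = 480000/7
sum k=0..1:
  [0] +1/576 = 1/576
  [1] −1/14400 = -1/14400
S = 1/600
C² = P²·S² = 4/21 ; C = +0.436436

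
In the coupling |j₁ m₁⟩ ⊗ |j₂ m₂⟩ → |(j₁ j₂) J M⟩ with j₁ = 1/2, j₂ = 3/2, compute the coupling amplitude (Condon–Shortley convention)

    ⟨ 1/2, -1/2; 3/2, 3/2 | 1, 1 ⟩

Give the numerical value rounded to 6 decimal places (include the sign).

j₁+j₂−J=1  J+j₁−j₂=0  J−j₁+j₂=2  j₁+j₂+J+1=4
(j₁±m₁, j₂±m₂, J±M) = (0,1,3,0,2,0)
P² = 3
sum k=1..1:
  [1] −1/2 = -1/2
S = -1/2
C² = P²·S² = 3/4 ; C = -0.866025

−√(3/4) = -0.866025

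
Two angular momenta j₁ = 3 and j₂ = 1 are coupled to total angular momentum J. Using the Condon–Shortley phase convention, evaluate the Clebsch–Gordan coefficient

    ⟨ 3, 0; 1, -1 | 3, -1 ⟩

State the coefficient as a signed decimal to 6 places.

+0.707107

triangle: 1!·5!·1!/8! = 120/40320
(j±m)!: 3!·3!·0!·2!·2!·4! = 3456
prefactor² = (2J+1)·Δ·N² = 72
  k=0: +1/(0!·1!·3!·0!·2!·1!) = 1/12
Σ = 1/12  ⇒  CG² = 72·1/12² = 1/2
CG = +√(1/2) = +0.707107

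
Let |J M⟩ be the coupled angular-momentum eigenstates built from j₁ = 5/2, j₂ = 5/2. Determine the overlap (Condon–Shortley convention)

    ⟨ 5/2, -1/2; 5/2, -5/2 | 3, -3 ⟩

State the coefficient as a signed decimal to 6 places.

j₁+j₂−J=2  J+j₁−j₂=3  J−j₁+j₂=3  j₁+j₂+J+1=9
(j₁±m₁, j₂±m₂, J±M) = (2,3,0,5,0,6)
P² = 1440
sum k=0..0:
  [0] +1/72 = 1/72
S = 1/72
C² = P²·S² = 5/18 ; C = +0.527046

+√(5/18) ≈ +0.527046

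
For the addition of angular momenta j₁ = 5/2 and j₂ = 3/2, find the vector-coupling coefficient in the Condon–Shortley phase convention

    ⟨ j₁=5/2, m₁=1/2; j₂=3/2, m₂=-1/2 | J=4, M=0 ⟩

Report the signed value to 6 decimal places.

+√(3/7) = +0.654654

j₁+j₂−J=0  J+j₁−j₂=5  J−j₁+j₂=3  j₁+j₂+J+1=9
(j₁±m₁, j₂±m₂, J±M) = (3,2,1,2,4,4)
P² = 1728/7
sum k=0..0:
  [0] +1/24 = 1/24
S = 1/24
C² = P²·S² = 3/7 ; C = +0.654654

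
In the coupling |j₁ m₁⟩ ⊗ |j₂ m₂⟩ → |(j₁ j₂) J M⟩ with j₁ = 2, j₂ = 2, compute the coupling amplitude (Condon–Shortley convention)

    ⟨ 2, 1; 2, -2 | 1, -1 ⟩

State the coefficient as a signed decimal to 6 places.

√[3·3!1!1!/6! · 3!1!0!4!0!2!] = √(36/5)
  +(−1)^0/∏(0,3,1,0,0,1)! = 1/6  (running 1/6)
⟨..|..⟩ = √(36/5)·(1/6) = +0.447214

+√(1/5) ≈ +0.447214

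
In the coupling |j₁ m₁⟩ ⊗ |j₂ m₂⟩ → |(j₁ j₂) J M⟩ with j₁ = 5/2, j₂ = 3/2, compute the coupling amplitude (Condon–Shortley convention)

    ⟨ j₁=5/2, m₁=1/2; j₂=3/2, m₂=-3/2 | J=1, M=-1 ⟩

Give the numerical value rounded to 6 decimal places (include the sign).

+0.223607  (= +√(1/20))

triangle: 3!·2!·0!/6! = 12/720
(j±m)!: 3!·2!·0!·3!·0!·2! = 144
prefactor² = (2J+1)·Δ·N² = 36/5
  k=0: +1/(0!·3!·2!·0!·0!·0!) = 1/12
Σ = 1/12  ⇒  CG² = 36/5·1/12² = 1/20
CG = +√(1/20) = +0.223607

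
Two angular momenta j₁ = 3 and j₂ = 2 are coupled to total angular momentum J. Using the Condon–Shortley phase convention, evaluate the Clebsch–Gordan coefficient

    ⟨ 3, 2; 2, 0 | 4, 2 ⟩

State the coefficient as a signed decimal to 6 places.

j₁+j₂−J=1  J+j₁−j₂=5  J−j₁+j₂=3  j₁+j₂+J+1=10
(j₁±m₁, j₂±m₂, J±M) = (5,1,2,2,6,2)
P² = 8640/7
sum k=0..1:
  [0] +1/48 = 1/48
  [1] −1/240 = -1/240
S = 1/60
C² = P²·S² = 12/35 ; C = +0.585540

+0.585540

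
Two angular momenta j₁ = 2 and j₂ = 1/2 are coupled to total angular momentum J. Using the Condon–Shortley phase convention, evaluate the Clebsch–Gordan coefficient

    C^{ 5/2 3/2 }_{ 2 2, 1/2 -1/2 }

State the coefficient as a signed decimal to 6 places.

triangle: 0!×4!×1!/6! = 24/720
(j±m)!: 4!×0!×0!×1!×4!×1! = 576
prefactor² = (2J+1)×Δ×N² = 576/5
  k=0: +1/(0!×0!×0!×0!×4!×1!) = 1/24
Σ = 1/24  ⇒  CG² = 576/5×1/24² = 1/5
CG = +√(1/5) = +0.447214

+√(1/5) ≈ +0.447214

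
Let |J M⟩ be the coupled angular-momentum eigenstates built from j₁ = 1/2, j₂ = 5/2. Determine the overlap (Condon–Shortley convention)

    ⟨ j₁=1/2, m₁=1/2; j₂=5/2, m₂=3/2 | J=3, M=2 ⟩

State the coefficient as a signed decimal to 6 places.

j₁+j₂−J=0  J+j₁−j₂=1  J−j₁+j₂=5  j₁+j₂+J+1=7
(j₁±m₁, j₂±m₂, J±M) = (1,0,4,1,5,1)
P² = 480
sum k=0..0:
  [0] +1/24 = 1/24
S = 1/24
C² = P²·S² = 5/6 ; C = +0.912871

+√(5/6) ≈ +0.912871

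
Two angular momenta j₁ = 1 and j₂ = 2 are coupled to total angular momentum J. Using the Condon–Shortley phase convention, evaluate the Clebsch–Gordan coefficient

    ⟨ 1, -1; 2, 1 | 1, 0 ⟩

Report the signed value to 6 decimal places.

+√(3/10) = +0.547723

triangle: 2!*0!*2!/5! = 4/120
(j±m)!: 0!*2!*3!*1!*1!*1! = 12
prefactor² = (2J+1)*Δ*N² = 6/5
  k=2: +1/(2!*0!*0!*1!*0!*1!) = 1/2
Σ = 1/2  ⇒  CG² = 6/5*1/2² = 3/10
CG = +√(3/10) = +0.547723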